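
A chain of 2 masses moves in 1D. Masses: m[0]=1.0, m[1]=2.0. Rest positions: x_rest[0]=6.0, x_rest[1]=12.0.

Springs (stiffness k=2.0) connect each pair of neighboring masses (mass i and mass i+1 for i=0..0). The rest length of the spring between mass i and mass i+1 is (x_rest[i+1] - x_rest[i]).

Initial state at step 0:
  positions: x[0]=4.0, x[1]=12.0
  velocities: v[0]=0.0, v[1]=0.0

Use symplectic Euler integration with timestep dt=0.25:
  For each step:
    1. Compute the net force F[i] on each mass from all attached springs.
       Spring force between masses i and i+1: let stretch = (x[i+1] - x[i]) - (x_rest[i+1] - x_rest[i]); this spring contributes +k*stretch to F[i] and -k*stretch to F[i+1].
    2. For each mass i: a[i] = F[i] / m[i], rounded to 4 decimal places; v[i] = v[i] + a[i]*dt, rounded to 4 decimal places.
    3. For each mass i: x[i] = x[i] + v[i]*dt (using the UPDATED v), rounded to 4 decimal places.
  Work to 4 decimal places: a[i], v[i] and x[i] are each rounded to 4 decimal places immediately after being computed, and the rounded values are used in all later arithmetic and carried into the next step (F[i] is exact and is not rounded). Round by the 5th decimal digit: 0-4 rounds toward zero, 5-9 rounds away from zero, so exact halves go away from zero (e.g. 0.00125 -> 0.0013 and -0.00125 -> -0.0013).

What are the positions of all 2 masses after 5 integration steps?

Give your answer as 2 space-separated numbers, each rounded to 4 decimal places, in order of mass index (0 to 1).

Step 0: x=[4.0000 12.0000] v=[0.0000 0.0000]
Step 1: x=[4.2500 11.8750] v=[1.0000 -0.5000]
Step 2: x=[4.7031 11.6484] v=[1.8125 -0.9063]
Step 3: x=[5.2744 11.3628] v=[2.2852 -1.1426]
Step 4: x=[5.8568 11.0716] v=[2.3294 -1.1647]
Step 5: x=[6.3410 10.8295] v=[1.9368 -0.9684]

Answer: 6.3410 10.8295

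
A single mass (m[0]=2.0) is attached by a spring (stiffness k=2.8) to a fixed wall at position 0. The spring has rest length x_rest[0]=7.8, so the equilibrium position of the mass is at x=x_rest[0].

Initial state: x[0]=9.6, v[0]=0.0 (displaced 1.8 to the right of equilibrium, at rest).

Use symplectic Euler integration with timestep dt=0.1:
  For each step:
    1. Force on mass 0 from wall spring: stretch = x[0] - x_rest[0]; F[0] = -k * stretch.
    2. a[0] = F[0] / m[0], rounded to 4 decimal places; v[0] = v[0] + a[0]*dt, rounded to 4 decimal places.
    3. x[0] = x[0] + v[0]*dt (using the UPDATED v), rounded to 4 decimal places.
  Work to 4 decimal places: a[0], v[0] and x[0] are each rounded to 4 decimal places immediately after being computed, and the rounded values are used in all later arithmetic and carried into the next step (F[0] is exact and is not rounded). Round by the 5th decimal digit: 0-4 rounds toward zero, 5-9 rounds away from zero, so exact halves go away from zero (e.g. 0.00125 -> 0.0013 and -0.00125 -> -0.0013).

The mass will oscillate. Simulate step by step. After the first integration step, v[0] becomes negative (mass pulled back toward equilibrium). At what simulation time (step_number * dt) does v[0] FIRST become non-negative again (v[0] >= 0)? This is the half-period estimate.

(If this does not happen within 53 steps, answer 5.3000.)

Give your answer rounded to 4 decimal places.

Step 0: x=[9.6000] v=[0.0000]
Step 1: x=[9.5748] v=[-0.2520]
Step 2: x=[9.5248] v=[-0.5005]
Step 3: x=[9.4506] v=[-0.7420]
Step 4: x=[9.3533] v=[-0.9731]
Step 5: x=[9.2342] v=[-1.1906]
Step 6: x=[9.0951] v=[-1.3914]
Step 7: x=[8.9378] v=[-1.5727]
Step 8: x=[8.7646] v=[-1.7320]
Step 9: x=[8.5779] v=[-1.8670]
Step 10: x=[8.3803] v=[-1.9759]
Step 11: x=[8.1746] v=[-2.0571]
Step 12: x=[7.9637] v=[-2.1095]
Step 13: x=[7.7505] v=[-2.1324]
Step 14: x=[7.5380] v=[-2.1255]
Step 15: x=[7.3291] v=[-2.0888]
Step 16: x=[7.1268] v=[-2.0229]
Step 17: x=[6.9339] v=[-1.9287]
Step 18: x=[6.7532] v=[-1.8075]
Step 19: x=[6.5871] v=[-1.6610]
Step 20: x=[6.4380] v=[-1.4912]
Step 21: x=[6.3080] v=[-1.3005]
Step 22: x=[6.1988] v=[-1.0916]
Step 23: x=[6.1121] v=[-0.8674]
Step 24: x=[6.0490] v=[-0.6311]
Step 25: x=[6.0104] v=[-0.3860]
Step 26: x=[5.9969] v=[-0.1355]
Step 27: x=[6.0086] v=[0.1169]
First v>=0 after going negative at step 27, time=2.7000

Answer: 2.7000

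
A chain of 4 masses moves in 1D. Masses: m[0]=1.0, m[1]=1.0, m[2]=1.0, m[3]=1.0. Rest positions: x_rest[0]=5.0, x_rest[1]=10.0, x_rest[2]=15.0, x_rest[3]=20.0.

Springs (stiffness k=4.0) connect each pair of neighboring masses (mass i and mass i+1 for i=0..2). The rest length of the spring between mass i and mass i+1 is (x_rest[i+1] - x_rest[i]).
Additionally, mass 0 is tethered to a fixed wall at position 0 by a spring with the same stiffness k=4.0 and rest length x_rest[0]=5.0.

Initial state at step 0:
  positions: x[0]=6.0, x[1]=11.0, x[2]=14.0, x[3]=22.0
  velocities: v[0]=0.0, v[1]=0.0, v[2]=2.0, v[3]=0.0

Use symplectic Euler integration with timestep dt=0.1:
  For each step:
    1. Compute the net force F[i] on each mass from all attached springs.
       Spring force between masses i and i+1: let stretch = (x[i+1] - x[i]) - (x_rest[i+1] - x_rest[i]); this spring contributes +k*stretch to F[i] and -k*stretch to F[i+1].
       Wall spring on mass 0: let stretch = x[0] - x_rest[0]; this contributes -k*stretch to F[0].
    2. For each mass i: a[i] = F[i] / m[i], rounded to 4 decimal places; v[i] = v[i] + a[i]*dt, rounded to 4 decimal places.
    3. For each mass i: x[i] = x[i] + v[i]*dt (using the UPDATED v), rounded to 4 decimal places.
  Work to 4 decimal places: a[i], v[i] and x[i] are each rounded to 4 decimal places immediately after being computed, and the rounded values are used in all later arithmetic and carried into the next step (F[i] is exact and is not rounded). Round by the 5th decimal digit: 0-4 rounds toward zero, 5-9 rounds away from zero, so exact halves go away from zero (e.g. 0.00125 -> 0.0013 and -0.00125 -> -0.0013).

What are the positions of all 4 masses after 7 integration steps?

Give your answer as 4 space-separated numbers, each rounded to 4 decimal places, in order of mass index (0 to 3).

Step 0: x=[6.0000 11.0000 14.0000 22.0000] v=[0.0000 0.0000 2.0000 0.0000]
Step 1: x=[5.9600 10.9200 14.4000 21.8800] v=[-0.4000 -0.8000 4.0000 -1.2000]
Step 2: x=[5.8800 10.7808 14.9600 21.6608] v=[-0.8000 -1.3920 5.6000 -2.1920]
Step 3: x=[5.7608 10.6127 15.6209 21.3736] v=[-1.1917 -1.6806 6.6086 -2.8723]
Step 4: x=[5.6053 10.4509 16.3115 21.0563] v=[-1.5553 -1.6181 6.9064 -3.1734]
Step 5: x=[5.4194 10.3297 16.9575 20.7492] v=[-1.8592 -1.2121 6.4601 -3.0713]
Step 6: x=[5.2131 10.2772 17.4901 20.4904] v=[-2.0628 -0.5251 5.3257 -2.5880]
Step 7: x=[5.0009 10.3106 17.8542 20.3116] v=[-2.1224 0.3344 3.6407 -1.7881]

Answer: 5.0009 10.3106 17.8542 20.3116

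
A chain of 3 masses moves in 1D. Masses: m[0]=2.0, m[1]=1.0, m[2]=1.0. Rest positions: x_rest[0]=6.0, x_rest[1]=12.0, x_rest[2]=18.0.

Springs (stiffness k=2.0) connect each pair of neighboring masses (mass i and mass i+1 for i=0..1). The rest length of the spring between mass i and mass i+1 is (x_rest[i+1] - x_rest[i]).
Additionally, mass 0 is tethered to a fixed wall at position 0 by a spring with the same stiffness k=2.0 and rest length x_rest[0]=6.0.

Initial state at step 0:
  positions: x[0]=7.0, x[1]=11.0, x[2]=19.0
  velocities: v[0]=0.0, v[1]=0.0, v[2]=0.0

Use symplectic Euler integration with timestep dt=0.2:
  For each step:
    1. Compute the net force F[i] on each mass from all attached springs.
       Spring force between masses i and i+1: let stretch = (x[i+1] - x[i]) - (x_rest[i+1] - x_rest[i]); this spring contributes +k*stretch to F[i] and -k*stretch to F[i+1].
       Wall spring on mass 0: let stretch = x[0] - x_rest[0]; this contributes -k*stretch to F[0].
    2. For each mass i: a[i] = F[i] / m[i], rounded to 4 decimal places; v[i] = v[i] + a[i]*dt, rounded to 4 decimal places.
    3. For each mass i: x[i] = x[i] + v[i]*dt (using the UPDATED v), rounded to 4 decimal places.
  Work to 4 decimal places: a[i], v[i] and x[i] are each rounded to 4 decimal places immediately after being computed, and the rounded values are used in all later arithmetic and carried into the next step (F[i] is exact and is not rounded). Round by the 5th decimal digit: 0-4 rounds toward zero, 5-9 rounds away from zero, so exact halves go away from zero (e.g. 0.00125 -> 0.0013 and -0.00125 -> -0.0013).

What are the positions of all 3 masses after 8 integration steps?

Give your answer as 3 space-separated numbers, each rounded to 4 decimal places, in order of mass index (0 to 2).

Step 0: x=[7.0000 11.0000 19.0000] v=[0.0000 0.0000 0.0000]
Step 1: x=[6.8800 11.3200 18.8400] v=[-0.6000 1.6000 -0.8000]
Step 2: x=[6.6624 11.8864 18.5584] v=[-1.0880 2.8320 -1.4080]
Step 3: x=[6.3873 12.5686 18.2230] v=[-1.3757 3.4112 -1.6768]
Step 4: x=[6.1039 13.2087 17.9153] v=[-1.4169 3.2004 -1.5386]
Step 5: x=[5.8606 13.6569 17.7111] v=[-1.2167 2.2411 -1.0212]
Step 6: x=[5.6947 13.8058 17.6625] v=[-0.8296 0.7443 -0.2429]
Step 7: x=[5.6254 13.6143 17.7854] v=[-0.3463 -0.9575 0.6144]
Step 8: x=[5.6507 13.1174 18.0546] v=[0.1264 -2.4846 1.3460]

Answer: 5.6507 13.1174 18.0546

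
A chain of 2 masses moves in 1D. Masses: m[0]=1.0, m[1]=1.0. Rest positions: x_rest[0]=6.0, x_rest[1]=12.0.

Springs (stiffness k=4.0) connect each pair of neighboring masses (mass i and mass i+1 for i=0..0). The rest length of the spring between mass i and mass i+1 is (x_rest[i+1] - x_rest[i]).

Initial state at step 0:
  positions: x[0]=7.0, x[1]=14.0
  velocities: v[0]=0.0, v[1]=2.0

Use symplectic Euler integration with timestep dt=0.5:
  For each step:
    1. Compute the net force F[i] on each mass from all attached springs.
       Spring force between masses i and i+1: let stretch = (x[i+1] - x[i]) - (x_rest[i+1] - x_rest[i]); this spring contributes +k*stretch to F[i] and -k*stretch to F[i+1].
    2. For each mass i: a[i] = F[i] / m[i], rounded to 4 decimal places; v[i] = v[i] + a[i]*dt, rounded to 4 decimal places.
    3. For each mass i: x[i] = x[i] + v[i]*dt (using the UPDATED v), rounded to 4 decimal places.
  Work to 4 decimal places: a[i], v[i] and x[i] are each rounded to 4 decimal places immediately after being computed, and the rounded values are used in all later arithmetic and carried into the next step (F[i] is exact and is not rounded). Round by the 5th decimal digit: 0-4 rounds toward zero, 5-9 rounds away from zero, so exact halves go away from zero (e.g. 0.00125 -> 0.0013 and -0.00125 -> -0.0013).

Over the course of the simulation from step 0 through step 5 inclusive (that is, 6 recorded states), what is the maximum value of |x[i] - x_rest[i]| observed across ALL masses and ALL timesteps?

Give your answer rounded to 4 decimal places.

Step 0: x=[7.0000 14.0000] v=[0.0000 2.0000]
Step 1: x=[8.0000 14.0000] v=[2.0000 0.0000]
Step 2: x=[9.0000 14.0000] v=[2.0000 0.0000]
Step 3: x=[9.0000 15.0000] v=[0.0000 2.0000]
Step 4: x=[9.0000 16.0000] v=[0.0000 2.0000]
Step 5: x=[10.0000 16.0000] v=[2.0000 0.0000]
Max displacement = 4.0000

Answer: 4.0000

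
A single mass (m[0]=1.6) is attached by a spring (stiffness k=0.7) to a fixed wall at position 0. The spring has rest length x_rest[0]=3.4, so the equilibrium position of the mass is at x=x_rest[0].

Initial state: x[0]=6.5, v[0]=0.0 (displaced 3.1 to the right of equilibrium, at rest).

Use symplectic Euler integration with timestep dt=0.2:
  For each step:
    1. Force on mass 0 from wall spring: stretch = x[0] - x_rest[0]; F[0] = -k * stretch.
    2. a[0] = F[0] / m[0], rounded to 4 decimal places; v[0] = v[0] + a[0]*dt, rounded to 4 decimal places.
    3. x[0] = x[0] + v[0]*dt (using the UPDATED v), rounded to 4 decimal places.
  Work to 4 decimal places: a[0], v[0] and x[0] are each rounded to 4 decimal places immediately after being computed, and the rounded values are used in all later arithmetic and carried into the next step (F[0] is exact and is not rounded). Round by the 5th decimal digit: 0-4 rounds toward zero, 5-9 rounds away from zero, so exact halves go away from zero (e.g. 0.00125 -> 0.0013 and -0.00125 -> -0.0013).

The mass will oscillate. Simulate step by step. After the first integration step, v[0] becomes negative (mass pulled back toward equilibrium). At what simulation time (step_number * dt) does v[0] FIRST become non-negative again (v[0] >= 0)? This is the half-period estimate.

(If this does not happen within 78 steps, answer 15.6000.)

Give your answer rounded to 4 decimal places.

Step 0: x=[6.5000] v=[0.0000]
Step 1: x=[6.4457] v=[-0.2713]
Step 2: x=[6.3381] v=[-0.5378]
Step 3: x=[6.1791] v=[-0.7949]
Step 4: x=[5.9715] v=[-1.0381]
Step 5: x=[5.7189] v=[-1.2631]
Step 6: x=[5.4257] v=[-1.4660]
Step 7: x=[5.0971] v=[-1.6432]
Step 8: x=[4.7388] v=[-1.7917]
Step 9: x=[4.3570] v=[-1.9088]
Step 10: x=[3.9585] v=[-1.9925]
Step 11: x=[3.5502] v=[-2.0414]
Step 12: x=[3.1393] v=[-2.0545]
Step 13: x=[2.7330] v=[-2.0317]
Step 14: x=[2.3383] v=[-1.9733]
Step 15: x=[1.9622] v=[-1.8804]
Step 16: x=[1.6113] v=[-1.7546]
Step 17: x=[1.2917] v=[-1.5981]
Step 18: x=[1.0090] v=[-1.4136]
Step 19: x=[0.7681] v=[-1.2044]
Step 20: x=[0.5733] v=[-0.9741]
Step 21: x=[0.4279] v=[-0.7268]
Step 22: x=[0.3346] v=[-0.4667]
Step 23: x=[0.2949] v=[-0.1985]
Step 24: x=[0.3095] v=[0.0732]
First v>=0 after going negative at step 24, time=4.8000

Answer: 4.8000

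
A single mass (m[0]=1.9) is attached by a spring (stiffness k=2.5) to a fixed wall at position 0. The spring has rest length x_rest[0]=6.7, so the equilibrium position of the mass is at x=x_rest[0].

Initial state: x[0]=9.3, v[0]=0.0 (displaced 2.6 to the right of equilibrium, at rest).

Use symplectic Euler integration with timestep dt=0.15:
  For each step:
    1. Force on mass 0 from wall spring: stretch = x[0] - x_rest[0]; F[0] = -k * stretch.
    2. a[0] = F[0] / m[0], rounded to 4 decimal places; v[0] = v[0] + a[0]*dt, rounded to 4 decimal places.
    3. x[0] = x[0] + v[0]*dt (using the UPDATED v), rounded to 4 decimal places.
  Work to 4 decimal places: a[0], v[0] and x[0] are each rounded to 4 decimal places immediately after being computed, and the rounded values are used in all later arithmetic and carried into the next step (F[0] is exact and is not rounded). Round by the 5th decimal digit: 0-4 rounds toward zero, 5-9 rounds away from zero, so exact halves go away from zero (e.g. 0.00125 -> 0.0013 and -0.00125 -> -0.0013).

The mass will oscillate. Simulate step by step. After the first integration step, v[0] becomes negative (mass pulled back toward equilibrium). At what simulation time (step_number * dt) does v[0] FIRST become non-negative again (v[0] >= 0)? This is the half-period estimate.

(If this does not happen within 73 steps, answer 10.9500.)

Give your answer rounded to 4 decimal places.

Step 0: x=[9.3000] v=[0.0000]
Step 1: x=[9.2230] v=[-0.5132]
Step 2: x=[9.0713] v=[-1.0112]
Step 3: x=[8.8494] v=[-1.4792]
Step 4: x=[8.5639] v=[-1.9034]
Step 5: x=[8.2232] v=[-2.2713]
Step 6: x=[7.8374] v=[-2.5719]
Step 7: x=[7.4179] v=[-2.7964]
Step 8: x=[6.9772] v=[-2.9381]
Step 9: x=[6.5283] v=[-2.9928]
Step 10: x=[6.0845] v=[-2.9589]
Step 11: x=[5.6589] v=[-2.8374]
Step 12: x=[5.2641] v=[-2.6319]
Step 13: x=[4.9118] v=[-2.3485]
Step 14: x=[4.6125] v=[-1.9956]
Step 15: x=[4.3750] v=[-1.5836]
Step 16: x=[4.2063] v=[-1.1247]
Step 17: x=[4.1114] v=[-0.6325]
Step 18: x=[4.0932] v=[-0.1216]
Step 19: x=[4.1521] v=[0.3929]
First v>=0 after going negative at step 19, time=2.8500

Answer: 2.8500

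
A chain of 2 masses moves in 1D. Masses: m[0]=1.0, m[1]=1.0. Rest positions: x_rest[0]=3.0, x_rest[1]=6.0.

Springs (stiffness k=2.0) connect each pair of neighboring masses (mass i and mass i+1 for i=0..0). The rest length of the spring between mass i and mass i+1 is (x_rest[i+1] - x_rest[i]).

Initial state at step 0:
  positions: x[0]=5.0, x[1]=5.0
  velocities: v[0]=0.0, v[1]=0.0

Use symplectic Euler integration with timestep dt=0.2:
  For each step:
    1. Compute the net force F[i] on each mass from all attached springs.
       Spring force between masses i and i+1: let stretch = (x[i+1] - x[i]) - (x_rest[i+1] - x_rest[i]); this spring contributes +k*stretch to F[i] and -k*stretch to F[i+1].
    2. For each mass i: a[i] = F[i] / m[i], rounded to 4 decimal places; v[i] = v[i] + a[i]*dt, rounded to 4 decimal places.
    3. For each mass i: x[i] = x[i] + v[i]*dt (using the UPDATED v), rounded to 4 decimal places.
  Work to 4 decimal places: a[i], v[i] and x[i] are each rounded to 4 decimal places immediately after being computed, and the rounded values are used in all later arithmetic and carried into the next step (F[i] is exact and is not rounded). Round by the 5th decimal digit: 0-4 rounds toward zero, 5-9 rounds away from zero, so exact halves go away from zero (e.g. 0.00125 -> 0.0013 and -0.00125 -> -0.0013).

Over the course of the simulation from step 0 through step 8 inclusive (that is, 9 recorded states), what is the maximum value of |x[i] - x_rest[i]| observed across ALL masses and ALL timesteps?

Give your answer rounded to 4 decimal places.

Step 0: x=[5.0000 5.0000] v=[0.0000 0.0000]
Step 1: x=[4.7600 5.2400] v=[-1.2000 1.2000]
Step 2: x=[4.3184 5.6816] v=[-2.2080 2.2080]
Step 3: x=[3.7459 6.2541] v=[-2.8627 2.8627]
Step 4: x=[3.1340 6.8660] v=[-3.0594 3.0594]
Step 5: x=[2.5807 7.4193] v=[-2.7666 2.7666]
Step 6: x=[2.1745 7.8255] v=[-2.0312 2.0312]
Step 7: x=[1.9803 8.0197] v=[-0.9708 0.9708]
Step 8: x=[2.0293 7.9707] v=[0.2450 -0.2450]
Max displacement = 2.0197

Answer: 2.0197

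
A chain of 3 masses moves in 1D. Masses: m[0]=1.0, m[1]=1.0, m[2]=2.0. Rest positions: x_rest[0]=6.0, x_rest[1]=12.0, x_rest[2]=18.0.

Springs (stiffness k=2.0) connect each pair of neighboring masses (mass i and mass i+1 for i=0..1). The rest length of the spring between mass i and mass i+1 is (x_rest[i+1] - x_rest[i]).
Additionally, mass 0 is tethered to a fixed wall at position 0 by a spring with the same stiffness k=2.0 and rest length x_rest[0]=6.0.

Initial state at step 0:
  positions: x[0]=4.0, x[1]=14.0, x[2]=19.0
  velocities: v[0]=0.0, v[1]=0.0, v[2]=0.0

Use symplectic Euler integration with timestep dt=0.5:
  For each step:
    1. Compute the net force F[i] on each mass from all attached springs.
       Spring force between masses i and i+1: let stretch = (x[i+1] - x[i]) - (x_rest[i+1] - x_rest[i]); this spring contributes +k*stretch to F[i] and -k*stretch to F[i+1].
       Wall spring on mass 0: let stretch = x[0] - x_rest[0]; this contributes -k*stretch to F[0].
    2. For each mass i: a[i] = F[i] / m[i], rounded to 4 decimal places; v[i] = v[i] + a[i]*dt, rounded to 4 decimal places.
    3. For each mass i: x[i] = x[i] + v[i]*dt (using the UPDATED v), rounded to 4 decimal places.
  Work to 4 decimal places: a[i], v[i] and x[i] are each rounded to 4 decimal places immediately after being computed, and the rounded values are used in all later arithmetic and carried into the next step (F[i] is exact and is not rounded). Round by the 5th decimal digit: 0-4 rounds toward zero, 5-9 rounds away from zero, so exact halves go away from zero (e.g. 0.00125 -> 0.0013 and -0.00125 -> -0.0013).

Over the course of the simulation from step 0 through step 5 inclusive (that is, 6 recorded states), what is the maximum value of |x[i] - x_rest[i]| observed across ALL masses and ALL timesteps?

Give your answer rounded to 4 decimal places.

Step 0: x=[4.0000 14.0000 19.0000] v=[0.0000 0.0000 0.0000]
Step 1: x=[7.0000 11.5000 19.2500] v=[6.0000 -5.0000 0.5000]
Step 2: x=[8.7500 10.6250 19.0625] v=[3.5000 -1.7500 -0.3750]
Step 3: x=[7.0625 13.0313 18.2656] v=[-3.3750 4.8125 -1.5938]
Step 4: x=[4.8282 15.0703 17.6601] v=[-4.4687 4.0780 -1.2110]
Step 5: x=[5.3008 13.2832 17.9072] v=[0.9452 -3.5743 0.4941]
Max displacement = 3.0703

Answer: 3.0703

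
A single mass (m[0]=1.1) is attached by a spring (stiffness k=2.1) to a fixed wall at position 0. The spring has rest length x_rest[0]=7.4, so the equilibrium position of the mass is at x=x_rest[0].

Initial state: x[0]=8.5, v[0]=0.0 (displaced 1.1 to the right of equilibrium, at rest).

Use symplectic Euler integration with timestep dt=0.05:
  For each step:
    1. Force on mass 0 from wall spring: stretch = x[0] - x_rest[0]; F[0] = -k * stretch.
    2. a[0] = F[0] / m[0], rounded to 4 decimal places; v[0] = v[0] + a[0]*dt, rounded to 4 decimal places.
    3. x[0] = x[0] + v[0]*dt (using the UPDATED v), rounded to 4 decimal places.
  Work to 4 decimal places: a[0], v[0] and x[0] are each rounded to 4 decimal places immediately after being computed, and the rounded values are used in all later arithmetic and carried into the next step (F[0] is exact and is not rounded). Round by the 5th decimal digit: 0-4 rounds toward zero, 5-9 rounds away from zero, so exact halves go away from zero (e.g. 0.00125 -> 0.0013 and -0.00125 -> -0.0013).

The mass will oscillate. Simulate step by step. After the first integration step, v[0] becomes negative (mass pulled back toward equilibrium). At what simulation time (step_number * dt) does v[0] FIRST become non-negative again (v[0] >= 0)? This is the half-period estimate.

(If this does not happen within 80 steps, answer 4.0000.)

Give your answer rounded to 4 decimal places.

Step 0: x=[8.5000] v=[0.0000]
Step 1: x=[8.4948] v=[-0.1050]
Step 2: x=[8.4843] v=[-0.2095]
Step 3: x=[8.4687] v=[-0.3130]
Step 4: x=[8.4480] v=[-0.4150]
Step 5: x=[8.4223] v=[-0.5150]
Step 6: x=[8.3917] v=[-0.6126]
Step 7: x=[8.3563] v=[-0.7073]
Step 8: x=[8.3164] v=[-0.7986]
Step 9: x=[8.2721] v=[-0.8861]
Step 10: x=[8.2236] v=[-0.9693]
Step 11: x=[8.1712] v=[-1.0479]
Step 12: x=[8.1151] v=[-1.1215]
Step 13: x=[8.0556] v=[-1.1898]
Step 14: x=[7.9930] v=[-1.2524]
Step 15: x=[7.9276] v=[-1.3090]
Step 16: x=[7.8596] v=[-1.3594]
Step 17: x=[7.7894] v=[-1.4033]
Step 18: x=[7.7174] v=[-1.4405]
Step 19: x=[7.6439] v=[-1.4708]
Step 20: x=[7.5692] v=[-1.4941]
Step 21: x=[7.4937] v=[-1.5103]
Step 22: x=[7.4177] v=[-1.5192]
Step 23: x=[7.3417] v=[-1.5209]
Step 24: x=[7.2659] v=[-1.5153]
Step 25: x=[7.1908] v=[-1.5025]
Step 26: x=[7.1167] v=[-1.4825]
Step 27: x=[7.0439] v=[-1.4555]
Step 28: x=[6.9728] v=[-1.4215]
Step 29: x=[6.9038] v=[-1.3807]
Step 30: x=[6.8371] v=[-1.3333]
Step 31: x=[6.7731] v=[-1.2796]
Step 32: x=[6.7121] v=[-1.2198]
Step 33: x=[6.6544] v=[-1.1541]
Step 34: x=[6.6003] v=[-1.0829]
Step 35: x=[6.5500] v=[-1.0066]
Step 36: x=[6.5037] v=[-0.9255]
Step 37: x=[6.4617] v=[-0.8399]
Step 38: x=[6.4242] v=[-0.7503]
Step 39: x=[6.3913] v=[-0.6572]
Step 40: x=[6.3633] v=[-0.5609]
Step 41: x=[6.3402] v=[-0.4619]
Step 42: x=[6.3222] v=[-0.3607]
Step 43: x=[6.3093] v=[-0.2578]
Step 44: x=[6.3016] v=[-0.1537]
Step 45: x=[6.2992] v=[-0.0489]
Step 46: x=[6.3020] v=[0.0562]
First v>=0 after going negative at step 46, time=2.3000

Answer: 2.3000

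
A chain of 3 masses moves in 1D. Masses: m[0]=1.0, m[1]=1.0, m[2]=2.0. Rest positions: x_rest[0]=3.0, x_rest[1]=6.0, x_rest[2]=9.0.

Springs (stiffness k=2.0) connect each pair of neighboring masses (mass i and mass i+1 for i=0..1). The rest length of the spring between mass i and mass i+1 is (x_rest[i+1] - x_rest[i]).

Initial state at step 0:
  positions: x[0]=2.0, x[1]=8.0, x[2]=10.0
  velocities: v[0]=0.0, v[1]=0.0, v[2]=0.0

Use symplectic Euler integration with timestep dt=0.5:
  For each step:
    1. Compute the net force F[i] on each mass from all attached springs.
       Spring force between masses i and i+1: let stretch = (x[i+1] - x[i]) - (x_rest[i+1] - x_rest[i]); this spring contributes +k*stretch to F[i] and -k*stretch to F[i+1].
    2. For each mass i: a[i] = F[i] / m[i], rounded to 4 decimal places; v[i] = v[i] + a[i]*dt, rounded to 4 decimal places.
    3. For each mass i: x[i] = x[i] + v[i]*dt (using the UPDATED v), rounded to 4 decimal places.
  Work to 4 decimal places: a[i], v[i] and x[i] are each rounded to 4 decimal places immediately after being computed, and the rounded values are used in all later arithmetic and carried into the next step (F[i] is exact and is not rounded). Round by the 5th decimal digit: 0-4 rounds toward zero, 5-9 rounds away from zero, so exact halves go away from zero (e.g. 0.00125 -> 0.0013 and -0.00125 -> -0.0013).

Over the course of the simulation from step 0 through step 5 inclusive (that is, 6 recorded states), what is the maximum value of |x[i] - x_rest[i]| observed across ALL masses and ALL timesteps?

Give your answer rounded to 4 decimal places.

Answer: 2.5235

Derivation:
Step 0: x=[2.0000 8.0000 10.0000] v=[0.0000 0.0000 0.0000]
Step 1: x=[3.5000 6.0000 10.2500] v=[3.0000 -4.0000 0.5000]
Step 2: x=[4.7500 4.8750 10.1875] v=[2.5000 -2.2500 -0.1250]
Step 3: x=[4.5625 6.3438 9.5469] v=[-0.3750 2.9375 -1.2813]
Step 4: x=[3.7657 8.5235 8.8555] v=[-1.5937 4.3593 -1.3829]
Step 5: x=[3.8478 8.4903 8.8311] v=[0.1641 -0.0665 -0.0489]
Max displacement = 2.5235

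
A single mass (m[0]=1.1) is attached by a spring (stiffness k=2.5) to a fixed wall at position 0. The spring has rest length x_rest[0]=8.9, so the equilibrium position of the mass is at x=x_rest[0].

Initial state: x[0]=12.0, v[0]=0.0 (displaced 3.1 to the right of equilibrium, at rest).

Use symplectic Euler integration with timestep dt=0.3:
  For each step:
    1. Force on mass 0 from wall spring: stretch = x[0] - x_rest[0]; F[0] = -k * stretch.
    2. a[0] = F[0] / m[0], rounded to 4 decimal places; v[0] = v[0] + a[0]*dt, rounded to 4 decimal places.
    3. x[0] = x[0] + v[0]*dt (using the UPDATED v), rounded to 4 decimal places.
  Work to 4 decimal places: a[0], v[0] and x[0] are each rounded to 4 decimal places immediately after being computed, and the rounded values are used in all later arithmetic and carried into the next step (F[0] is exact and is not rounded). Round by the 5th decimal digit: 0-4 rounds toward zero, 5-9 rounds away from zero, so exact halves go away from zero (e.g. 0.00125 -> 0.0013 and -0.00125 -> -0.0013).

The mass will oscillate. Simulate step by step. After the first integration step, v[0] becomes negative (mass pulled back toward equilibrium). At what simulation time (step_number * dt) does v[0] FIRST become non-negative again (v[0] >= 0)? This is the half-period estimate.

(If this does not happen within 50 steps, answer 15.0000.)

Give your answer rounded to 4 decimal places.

Step 0: x=[12.0000] v=[0.0000]
Step 1: x=[11.3659] v=[-2.1137]
Step 2: x=[10.2274] v=[-3.7950]
Step 3: x=[8.8174] v=[-4.7000]
Step 4: x=[7.4243] v=[-4.6437]
Step 5: x=[6.3331] v=[-3.6375]
Step 6: x=[5.7669] v=[-1.8873]
Step 7: x=[5.8416] v=[0.2489]
First v>=0 after going negative at step 7, time=2.1000

Answer: 2.1000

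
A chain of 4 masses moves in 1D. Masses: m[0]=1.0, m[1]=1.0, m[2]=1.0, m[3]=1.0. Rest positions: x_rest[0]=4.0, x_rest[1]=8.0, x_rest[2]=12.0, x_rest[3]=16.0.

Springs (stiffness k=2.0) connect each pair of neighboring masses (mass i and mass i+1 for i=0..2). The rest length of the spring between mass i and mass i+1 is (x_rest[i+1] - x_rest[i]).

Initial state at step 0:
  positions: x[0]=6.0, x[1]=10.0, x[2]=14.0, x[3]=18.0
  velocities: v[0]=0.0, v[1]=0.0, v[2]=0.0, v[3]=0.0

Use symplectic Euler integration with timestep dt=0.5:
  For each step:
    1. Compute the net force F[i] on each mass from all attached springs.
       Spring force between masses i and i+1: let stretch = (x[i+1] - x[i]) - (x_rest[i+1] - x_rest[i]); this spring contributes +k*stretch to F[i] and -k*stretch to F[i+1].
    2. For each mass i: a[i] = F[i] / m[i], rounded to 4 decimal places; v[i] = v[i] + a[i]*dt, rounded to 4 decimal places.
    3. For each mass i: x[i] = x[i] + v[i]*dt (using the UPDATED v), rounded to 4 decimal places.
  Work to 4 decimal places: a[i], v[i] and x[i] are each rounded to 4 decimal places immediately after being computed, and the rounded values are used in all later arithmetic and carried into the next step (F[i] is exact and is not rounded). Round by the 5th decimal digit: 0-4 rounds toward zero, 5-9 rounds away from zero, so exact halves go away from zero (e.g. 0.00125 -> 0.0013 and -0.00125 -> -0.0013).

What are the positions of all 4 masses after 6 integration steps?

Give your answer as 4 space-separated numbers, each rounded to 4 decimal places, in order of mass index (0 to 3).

Step 0: x=[6.0000 10.0000 14.0000 18.0000] v=[0.0000 0.0000 0.0000 0.0000]
Step 1: x=[6.0000 10.0000 14.0000 18.0000] v=[0.0000 0.0000 0.0000 0.0000]
Step 2: x=[6.0000 10.0000 14.0000 18.0000] v=[0.0000 0.0000 0.0000 0.0000]
Step 3: x=[6.0000 10.0000 14.0000 18.0000] v=[0.0000 0.0000 0.0000 0.0000]
Step 4: x=[6.0000 10.0000 14.0000 18.0000] v=[0.0000 0.0000 0.0000 0.0000]
Step 5: x=[6.0000 10.0000 14.0000 18.0000] v=[0.0000 0.0000 0.0000 0.0000]
Step 6: x=[6.0000 10.0000 14.0000 18.0000] v=[0.0000 0.0000 0.0000 0.0000]

Answer: 6.0000 10.0000 14.0000 18.0000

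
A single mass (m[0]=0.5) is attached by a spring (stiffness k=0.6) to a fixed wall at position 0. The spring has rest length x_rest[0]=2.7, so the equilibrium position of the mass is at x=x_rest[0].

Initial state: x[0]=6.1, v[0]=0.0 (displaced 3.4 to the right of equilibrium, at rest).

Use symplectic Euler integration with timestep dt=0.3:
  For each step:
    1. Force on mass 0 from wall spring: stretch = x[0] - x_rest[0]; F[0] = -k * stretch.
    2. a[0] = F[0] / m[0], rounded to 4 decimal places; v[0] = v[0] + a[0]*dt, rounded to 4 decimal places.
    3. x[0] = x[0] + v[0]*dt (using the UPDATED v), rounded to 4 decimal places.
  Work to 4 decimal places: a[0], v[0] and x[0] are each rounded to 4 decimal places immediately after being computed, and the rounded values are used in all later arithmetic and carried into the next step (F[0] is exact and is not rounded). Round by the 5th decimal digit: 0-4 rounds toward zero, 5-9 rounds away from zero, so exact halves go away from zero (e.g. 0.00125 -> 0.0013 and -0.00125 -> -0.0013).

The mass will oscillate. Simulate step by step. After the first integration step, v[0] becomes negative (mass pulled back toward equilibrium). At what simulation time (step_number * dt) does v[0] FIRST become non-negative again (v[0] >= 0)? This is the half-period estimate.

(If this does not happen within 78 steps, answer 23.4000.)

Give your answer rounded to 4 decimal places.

Step 0: x=[6.1000] v=[0.0000]
Step 1: x=[5.7328] v=[-1.2240]
Step 2: x=[5.0381] v=[-2.3158]
Step 3: x=[4.0909] v=[-3.1575]
Step 4: x=[2.9934] v=[-3.6582]
Step 5: x=[1.8643] v=[-3.7638]
Step 6: x=[0.8254] v=[-3.4630]
Step 7: x=[-0.0111] v=[-2.7882]
Step 8: x=[-0.5548] v=[-1.8122]
Step 9: x=[-0.7470] v=[-0.6405]
Step 10: x=[-0.5669] v=[0.6004]
First v>=0 after going negative at step 10, time=3.0000

Answer: 3.0000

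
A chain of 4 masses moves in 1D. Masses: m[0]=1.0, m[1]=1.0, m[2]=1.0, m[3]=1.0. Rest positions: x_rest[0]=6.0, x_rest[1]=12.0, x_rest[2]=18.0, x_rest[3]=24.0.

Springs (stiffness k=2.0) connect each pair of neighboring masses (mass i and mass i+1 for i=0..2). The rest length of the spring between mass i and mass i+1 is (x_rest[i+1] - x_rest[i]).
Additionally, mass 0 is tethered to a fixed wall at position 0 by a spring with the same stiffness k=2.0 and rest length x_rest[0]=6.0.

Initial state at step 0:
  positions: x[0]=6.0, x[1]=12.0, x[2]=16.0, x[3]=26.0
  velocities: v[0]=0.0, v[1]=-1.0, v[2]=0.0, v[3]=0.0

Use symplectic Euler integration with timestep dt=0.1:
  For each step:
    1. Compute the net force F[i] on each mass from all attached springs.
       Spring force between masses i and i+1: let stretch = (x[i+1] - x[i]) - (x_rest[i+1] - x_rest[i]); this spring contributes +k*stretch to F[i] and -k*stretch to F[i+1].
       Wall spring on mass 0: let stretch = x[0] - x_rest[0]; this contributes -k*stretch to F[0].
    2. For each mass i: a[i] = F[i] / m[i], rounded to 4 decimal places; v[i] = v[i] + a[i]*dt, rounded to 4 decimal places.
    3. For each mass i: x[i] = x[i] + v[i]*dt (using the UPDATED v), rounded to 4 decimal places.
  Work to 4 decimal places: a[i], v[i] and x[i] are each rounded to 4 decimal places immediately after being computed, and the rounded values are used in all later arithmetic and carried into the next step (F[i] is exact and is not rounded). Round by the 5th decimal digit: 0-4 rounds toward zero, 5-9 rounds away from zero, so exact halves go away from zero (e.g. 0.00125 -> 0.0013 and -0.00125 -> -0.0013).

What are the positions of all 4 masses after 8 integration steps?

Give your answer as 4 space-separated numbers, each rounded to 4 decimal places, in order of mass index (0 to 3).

Step 0: x=[6.0000 12.0000 16.0000 26.0000] v=[0.0000 -1.0000 0.0000 0.0000]
Step 1: x=[6.0000 11.8600 16.1200 25.9200] v=[0.0000 -1.4000 1.2000 -0.8000]
Step 2: x=[5.9972 11.6880 16.3508 25.7640] v=[-0.0280 -1.7200 2.3080 -1.5600]
Step 3: x=[5.9883 11.4954 16.6766 25.5397] v=[-0.0893 -1.9256 3.2581 -2.2426]
Step 4: x=[5.9698 11.2963 17.0761 25.2582] v=[-0.1855 -1.9908 3.9945 -2.8152]
Step 5: x=[5.9384 11.1063 17.5236 24.9330] v=[-0.3142 -1.9001 4.4750 -3.2516]
Step 6: x=[5.8916 10.9413 17.9909 24.5797] v=[-0.4683 -1.6502 4.6734 -3.5335]
Step 7: x=[5.8279 10.8163 18.4490 24.2146] v=[-0.6367 -1.2502 4.5812 -3.6513]
Step 8: x=[5.7474 10.7442 18.8698 23.8542] v=[-0.8046 -0.7213 4.2078 -3.6044]

Answer: 5.7474 10.7442 18.8698 23.8542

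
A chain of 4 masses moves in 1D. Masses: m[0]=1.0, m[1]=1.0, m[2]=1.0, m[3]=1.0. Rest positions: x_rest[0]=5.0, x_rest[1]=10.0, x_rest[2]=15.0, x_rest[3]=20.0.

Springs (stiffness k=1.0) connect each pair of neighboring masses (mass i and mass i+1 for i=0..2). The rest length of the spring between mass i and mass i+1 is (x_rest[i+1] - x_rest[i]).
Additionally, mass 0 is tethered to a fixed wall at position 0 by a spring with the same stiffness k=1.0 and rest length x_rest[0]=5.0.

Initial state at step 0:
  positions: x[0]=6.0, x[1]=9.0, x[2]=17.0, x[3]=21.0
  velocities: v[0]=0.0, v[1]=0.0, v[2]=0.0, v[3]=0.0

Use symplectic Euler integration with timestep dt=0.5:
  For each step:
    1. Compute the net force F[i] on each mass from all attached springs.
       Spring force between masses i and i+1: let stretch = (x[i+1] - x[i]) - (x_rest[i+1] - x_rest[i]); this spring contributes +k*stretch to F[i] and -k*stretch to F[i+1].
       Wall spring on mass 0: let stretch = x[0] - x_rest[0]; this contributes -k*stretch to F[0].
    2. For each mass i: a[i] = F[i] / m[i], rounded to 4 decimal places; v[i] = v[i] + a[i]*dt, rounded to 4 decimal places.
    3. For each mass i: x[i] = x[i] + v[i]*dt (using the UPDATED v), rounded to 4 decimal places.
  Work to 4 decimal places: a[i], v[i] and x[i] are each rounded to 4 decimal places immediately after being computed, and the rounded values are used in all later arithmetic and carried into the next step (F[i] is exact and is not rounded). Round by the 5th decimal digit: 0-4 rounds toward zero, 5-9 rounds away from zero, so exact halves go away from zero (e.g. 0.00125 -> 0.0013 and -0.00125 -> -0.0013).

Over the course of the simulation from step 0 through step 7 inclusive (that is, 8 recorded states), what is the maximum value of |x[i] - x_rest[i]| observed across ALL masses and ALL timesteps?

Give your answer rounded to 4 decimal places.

Step 0: x=[6.0000 9.0000 17.0000 21.0000] v=[0.0000 0.0000 0.0000 0.0000]
Step 1: x=[5.2500 10.2500 16.0000 21.2500] v=[-1.5000 2.5000 -2.0000 0.5000]
Step 2: x=[4.4375 11.6875 14.8750 21.4375] v=[-1.6250 2.8750 -2.2500 0.3750]
Step 3: x=[4.3281 12.1094 14.5938 21.2344] v=[-0.2188 0.8438 -0.5625 -0.4063]
Step 4: x=[5.0820 11.2071 15.3516 20.6211] v=[1.5078 -1.8047 1.5156 -1.2266]
Step 5: x=[6.0967 9.8096 16.3907 19.9404] v=[2.0294 -2.7950 2.0781 -1.3614]
Step 6: x=[6.5155 9.1292 16.6719 19.6223] v=[0.8375 -1.3609 0.5624 -0.6363]
Step 7: x=[5.9588 9.6810 15.8050 19.8166] v=[-1.1134 1.1036 -1.7338 0.3885]
Max displacement = 2.1094

Answer: 2.1094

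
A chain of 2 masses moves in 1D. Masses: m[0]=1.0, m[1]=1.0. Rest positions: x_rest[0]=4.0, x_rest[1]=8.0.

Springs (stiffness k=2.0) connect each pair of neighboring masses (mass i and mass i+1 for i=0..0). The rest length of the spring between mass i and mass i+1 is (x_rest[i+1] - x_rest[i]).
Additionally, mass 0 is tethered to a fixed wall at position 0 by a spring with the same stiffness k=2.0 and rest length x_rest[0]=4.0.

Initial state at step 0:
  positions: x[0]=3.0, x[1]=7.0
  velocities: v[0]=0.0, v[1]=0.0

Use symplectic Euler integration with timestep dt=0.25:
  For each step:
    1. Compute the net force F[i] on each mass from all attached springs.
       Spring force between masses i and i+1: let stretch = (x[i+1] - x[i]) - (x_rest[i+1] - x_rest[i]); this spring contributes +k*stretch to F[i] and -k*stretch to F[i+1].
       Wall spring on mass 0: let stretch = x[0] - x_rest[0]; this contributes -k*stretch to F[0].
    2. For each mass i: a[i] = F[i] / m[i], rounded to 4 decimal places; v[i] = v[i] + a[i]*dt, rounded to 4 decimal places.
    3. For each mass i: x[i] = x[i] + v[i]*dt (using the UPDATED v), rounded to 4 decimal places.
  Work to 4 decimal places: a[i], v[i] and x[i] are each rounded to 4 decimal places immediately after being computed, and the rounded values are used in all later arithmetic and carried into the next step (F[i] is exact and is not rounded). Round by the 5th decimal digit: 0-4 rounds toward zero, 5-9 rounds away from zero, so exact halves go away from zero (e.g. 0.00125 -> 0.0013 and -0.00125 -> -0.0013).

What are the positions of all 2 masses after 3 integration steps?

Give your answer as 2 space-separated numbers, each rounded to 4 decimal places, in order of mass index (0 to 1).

Step 0: x=[3.0000 7.0000] v=[0.0000 0.0000]
Step 1: x=[3.1250 7.0000] v=[0.5000 0.0000]
Step 2: x=[3.3438 7.0156] v=[0.8750 0.0625]
Step 3: x=[3.6036 7.0723] v=[1.0390 0.2266]

Answer: 3.6036 7.0723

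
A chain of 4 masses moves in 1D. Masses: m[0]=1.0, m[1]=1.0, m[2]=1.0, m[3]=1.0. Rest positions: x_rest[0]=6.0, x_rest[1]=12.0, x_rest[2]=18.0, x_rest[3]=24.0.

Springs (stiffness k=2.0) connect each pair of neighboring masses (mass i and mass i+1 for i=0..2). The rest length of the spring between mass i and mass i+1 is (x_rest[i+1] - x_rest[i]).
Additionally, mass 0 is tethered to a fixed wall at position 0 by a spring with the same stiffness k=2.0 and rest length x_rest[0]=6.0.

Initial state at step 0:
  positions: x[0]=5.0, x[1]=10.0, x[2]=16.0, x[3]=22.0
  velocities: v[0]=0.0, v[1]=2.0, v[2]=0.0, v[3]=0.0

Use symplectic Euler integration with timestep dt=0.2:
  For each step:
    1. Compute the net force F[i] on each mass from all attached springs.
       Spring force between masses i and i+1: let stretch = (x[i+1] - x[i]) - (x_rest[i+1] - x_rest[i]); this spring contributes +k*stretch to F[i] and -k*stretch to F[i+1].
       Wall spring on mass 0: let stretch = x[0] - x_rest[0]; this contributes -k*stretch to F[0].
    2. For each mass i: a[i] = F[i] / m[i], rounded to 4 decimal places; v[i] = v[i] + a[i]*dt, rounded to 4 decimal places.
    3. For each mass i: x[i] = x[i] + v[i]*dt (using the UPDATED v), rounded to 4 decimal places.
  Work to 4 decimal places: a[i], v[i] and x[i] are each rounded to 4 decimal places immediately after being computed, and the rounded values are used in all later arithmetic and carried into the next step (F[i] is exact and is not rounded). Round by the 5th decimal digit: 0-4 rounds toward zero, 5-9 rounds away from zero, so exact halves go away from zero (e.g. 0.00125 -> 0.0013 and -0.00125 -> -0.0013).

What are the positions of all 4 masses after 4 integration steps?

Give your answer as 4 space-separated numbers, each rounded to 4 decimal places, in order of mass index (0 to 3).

Answer: 5.3437 11.6767 16.3439 22.0177

Derivation:
Step 0: x=[5.0000 10.0000 16.0000 22.0000] v=[0.0000 2.0000 0.0000 0.0000]
Step 1: x=[5.0000 10.4800 16.0000 22.0000] v=[0.0000 2.4000 0.0000 0.0000]
Step 2: x=[5.0384 10.9632 16.0384 22.0000] v=[0.1920 2.4160 0.1920 0.0000]
Step 3: x=[5.1477 11.3784 16.1477 22.0031] v=[0.5466 2.0762 0.5466 0.0154]
Step 4: x=[5.3437 11.6767 16.3439 22.0177] v=[0.9798 1.4916 0.9810 0.0732]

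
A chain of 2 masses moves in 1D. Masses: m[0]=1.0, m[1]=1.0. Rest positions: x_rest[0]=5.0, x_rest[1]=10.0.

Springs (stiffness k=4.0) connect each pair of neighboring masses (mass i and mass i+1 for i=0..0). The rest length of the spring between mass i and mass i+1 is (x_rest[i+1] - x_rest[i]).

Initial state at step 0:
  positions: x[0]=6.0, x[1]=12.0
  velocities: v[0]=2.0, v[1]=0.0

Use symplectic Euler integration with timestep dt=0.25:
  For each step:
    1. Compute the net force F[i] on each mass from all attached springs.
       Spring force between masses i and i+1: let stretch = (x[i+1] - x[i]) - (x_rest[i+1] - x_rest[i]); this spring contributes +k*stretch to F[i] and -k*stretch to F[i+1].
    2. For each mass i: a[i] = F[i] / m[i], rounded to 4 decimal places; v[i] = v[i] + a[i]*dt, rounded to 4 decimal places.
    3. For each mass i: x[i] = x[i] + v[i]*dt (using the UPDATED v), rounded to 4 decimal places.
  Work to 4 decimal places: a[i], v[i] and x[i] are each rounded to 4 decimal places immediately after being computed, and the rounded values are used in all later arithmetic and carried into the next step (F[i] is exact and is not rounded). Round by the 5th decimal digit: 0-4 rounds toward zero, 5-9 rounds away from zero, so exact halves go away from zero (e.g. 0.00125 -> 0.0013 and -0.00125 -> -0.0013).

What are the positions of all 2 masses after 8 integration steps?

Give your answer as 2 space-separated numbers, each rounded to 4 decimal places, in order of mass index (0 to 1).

Answer: 7.7891 14.2110

Derivation:
Step 0: x=[6.0000 12.0000] v=[2.0000 0.0000]
Step 1: x=[6.7500 11.7500] v=[3.0000 -1.0000]
Step 2: x=[7.5000 11.5000] v=[3.0000 -1.0000]
Step 3: x=[8.0000 11.5000] v=[2.0000 0.0000]
Step 4: x=[8.1250 11.8750] v=[0.5000 1.5000]
Step 5: x=[7.9375 12.5625] v=[-0.7500 2.7500]
Step 6: x=[7.6563 13.3438] v=[-1.1250 3.1250]
Step 7: x=[7.5469 13.9532] v=[-0.4375 2.4375]
Step 8: x=[7.7891 14.2110] v=[0.9688 1.0312]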